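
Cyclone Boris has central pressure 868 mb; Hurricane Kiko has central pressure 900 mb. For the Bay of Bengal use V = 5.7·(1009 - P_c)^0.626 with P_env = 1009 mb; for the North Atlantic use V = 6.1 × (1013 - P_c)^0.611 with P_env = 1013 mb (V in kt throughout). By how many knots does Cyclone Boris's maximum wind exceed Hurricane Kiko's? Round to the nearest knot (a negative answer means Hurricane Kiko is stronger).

Cyclone Boris: ΔP = 141; V ≈ 5.7 × 141^0.626 ≈ 126.27 kt.
Hurricane Kiko: ΔP = 113; V ≈ 6.1 × 113^0.611 ≈ 109.59 kt.
Difference ≈ 126.27 − 109.59 = 16.68 → 17 kt.

17 kt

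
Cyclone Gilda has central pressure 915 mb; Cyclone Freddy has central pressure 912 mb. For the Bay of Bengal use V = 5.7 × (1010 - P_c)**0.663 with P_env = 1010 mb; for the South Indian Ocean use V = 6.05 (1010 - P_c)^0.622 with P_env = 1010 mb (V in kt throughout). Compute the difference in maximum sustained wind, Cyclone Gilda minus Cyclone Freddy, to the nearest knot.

12 kt

Cyclone Gilda: ΔP = 95; V ≈ 5.7 × 95^0.663 ≈ 116.71 kt.
Cyclone Freddy: ΔP = 98; V ≈ 6.05 × 98^0.622 ≈ 104.78 kt.
Difference ≈ 116.71 − 104.78 = 11.93 → 12 kt.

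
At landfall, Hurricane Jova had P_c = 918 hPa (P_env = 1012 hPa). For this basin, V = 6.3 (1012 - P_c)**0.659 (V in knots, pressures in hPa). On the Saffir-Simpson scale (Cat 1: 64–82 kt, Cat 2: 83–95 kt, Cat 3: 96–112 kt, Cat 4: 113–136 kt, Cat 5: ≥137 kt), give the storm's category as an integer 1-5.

ΔP = 1012 − 918 = 94 hPa.
V ≈ 6.3 × 94^0.659 = 6.3 × 19.97 ≈ 126 kt.
126 kt falls in the Category 4 band.

4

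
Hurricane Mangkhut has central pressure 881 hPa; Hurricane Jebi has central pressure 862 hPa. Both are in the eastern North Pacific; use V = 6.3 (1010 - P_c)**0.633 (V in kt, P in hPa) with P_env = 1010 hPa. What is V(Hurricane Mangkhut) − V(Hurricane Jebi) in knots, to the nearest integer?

Hurricane Mangkhut: ΔP = 129; V ≈ 6.3 × 129^0.633 ≈ 136.57 kt.
Hurricane Jebi: ΔP = 148; V ≈ 6.3 × 148^0.633 ≈ 148.98 kt.
Difference ≈ 136.57 − 148.98 = -12.41 → -12 kt.

-12 kt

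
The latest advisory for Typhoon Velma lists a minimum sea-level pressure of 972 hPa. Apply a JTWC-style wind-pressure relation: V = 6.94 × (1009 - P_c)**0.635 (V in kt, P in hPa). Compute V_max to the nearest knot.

69 kt

ΔP = 1009 − 972 = 37 hPa.
37^0.635 ≈ 9.904.
V ≈ 6.94 × 9.904 ≈ 68.7 kt.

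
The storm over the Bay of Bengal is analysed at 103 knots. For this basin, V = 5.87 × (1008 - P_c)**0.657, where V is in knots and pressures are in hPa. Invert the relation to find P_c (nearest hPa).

930 hPa

ΔP = (V / 5.87)^(1/0.657) = (103/5.87)^1.522.
103/5.87 = 17.547; 17.547^1.522 ≈ 78.30 hPa.
P_c = 1008 − 78.30 = 929.70 ≈ 930 hPa.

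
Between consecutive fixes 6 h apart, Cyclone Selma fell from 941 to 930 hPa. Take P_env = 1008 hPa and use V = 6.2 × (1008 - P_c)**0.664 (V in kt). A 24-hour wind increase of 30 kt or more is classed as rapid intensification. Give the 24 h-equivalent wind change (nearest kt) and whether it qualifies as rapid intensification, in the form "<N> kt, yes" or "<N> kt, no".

43 kt, yes

V₁: ΔP = 67, V ≈ 6.2 × 67^0.664 ≈ 101.14 kt.
V₂: ΔP = 78, V ≈ 6.2 × 78^0.664 ≈ 111.88 kt.
ΔV over 6 h = 10.74 kt → 24 h equivalent = 10.74 × 24/6 ≈ 42.96 kt.
43 kt ≥ 30 kt ⇒ rapid intensification.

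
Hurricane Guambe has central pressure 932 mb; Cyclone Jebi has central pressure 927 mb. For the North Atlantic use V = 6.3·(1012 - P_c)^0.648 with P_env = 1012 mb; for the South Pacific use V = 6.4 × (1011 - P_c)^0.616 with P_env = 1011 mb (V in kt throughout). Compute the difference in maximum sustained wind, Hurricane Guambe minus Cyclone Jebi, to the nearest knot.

10 kt

Hurricane Guambe: ΔP = 80; V ≈ 6.3 × 80^0.648 ≈ 107.78 kt.
Cyclone Jebi: ΔP = 84; V ≈ 6.4 × 84^0.616 ≈ 98.07 kt.
Difference ≈ 107.78 − 98.07 = 9.71 → 10 kt.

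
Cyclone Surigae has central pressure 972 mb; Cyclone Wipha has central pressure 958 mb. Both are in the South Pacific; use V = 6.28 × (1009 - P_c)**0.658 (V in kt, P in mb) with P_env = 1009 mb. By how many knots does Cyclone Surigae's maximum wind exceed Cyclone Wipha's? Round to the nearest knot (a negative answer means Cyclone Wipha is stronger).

Cyclone Surigae: ΔP = 37; V ≈ 6.28 × 37^0.658 ≈ 67.58 kt.
Cyclone Wipha: ΔP = 51; V ≈ 6.28 × 51^0.658 ≈ 83.47 kt.
Difference ≈ 67.58 − 83.47 = -15.89 → -16 kt.

-16 kt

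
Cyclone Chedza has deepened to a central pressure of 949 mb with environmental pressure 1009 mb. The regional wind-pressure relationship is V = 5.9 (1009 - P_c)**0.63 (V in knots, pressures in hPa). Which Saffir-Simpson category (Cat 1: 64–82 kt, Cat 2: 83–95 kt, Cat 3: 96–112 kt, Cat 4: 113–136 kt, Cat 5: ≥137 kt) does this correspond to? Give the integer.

1

ΔP = 1009 − 949 = 60 mb.
V ≈ 5.9 × 60^0.63 = 5.9 × 13.19 ≈ 78 kt.
78 kt falls in the Category 1 band.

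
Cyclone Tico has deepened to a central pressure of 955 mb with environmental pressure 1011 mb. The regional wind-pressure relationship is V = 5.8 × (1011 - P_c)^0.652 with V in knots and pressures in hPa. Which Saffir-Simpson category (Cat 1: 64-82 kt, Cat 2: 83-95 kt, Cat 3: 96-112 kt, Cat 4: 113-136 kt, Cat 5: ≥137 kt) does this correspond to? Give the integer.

1

ΔP = 1011 − 955 = 56 mb.
V ≈ 5.8 × 56^0.652 = 5.8 × 13.80 ≈ 80 kt.
80 kt falls in the Category 1 band.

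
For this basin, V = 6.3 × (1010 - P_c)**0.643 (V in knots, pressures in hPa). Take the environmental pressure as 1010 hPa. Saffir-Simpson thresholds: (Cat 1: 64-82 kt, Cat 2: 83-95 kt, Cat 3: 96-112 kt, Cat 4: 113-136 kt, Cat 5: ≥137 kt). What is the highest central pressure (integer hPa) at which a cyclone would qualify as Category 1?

973 hPa

Category 1 begins at V = 64 kt.
Required ΔP = (64/6.3)^(1/0.643) = 10.159^1.555 ≈ 36.80 hPa.
P_c ≤ 1010 − 36.80 = 973.20, so the highest integer P_c is 973 hPa.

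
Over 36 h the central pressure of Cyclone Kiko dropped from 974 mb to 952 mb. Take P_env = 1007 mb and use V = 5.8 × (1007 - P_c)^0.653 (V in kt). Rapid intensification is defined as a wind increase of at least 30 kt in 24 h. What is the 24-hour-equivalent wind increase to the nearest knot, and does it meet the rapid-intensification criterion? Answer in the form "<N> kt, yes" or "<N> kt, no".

15 kt, no

V₁: ΔP = 33, V ≈ 5.8 × 33^0.653 ≈ 56.89 kt.
V₂: ΔP = 55, V ≈ 5.8 × 55^0.653 ≈ 79.41 kt.
ΔV over 36 h = 22.52 kt → 24 h equivalent = 22.52 × 24/36 ≈ 15.01 kt.
15 kt < 30 kt ⇒ not rapid intensification.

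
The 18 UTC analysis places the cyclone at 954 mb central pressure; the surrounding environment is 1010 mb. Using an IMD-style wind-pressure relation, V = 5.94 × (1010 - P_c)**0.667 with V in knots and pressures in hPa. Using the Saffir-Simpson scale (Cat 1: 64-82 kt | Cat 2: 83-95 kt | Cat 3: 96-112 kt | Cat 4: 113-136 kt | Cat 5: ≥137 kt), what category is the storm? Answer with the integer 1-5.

2

ΔP = 1010 − 954 = 56 mb.
V ≈ 5.94 × 56^0.667 = 5.94 × 14.66 ≈ 87 kt.
87 kt falls in the Category 2 band.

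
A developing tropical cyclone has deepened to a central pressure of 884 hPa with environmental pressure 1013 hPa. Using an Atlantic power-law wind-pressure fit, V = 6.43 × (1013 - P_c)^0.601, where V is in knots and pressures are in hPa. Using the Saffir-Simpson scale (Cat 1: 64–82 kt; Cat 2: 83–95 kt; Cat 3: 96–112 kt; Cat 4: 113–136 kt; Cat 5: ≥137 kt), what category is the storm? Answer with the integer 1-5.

ΔP = 1013 − 884 = 129 hPa.
V ≈ 6.43 × 129^0.601 = 6.43 × 18.56 ≈ 119 kt.
119 kt falls in the Category 4 band.

4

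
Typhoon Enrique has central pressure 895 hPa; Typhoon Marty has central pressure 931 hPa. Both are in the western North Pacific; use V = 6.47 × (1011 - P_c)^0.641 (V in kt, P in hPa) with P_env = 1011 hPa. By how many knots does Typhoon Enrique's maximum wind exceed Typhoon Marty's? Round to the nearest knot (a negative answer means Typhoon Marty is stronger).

29 kt

Typhoon Enrique: ΔP = 116; V ≈ 6.47 × 116^0.641 ≈ 136.21 kt.
Typhoon Marty: ΔP = 80; V ≈ 6.47 × 80^0.641 ≈ 107.35 kt.
Difference ≈ 136.21 − 107.35 = 28.86 → 29 kt.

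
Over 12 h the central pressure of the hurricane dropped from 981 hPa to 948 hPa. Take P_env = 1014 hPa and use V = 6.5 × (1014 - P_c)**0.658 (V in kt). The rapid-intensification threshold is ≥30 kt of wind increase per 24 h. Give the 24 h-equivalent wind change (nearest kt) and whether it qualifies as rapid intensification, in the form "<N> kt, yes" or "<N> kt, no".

75 kt, yes

V₁: ΔP = 33, V ≈ 6.5 × 33^0.658 ≈ 64.88 kt.
V₂: ΔP = 66, V ≈ 6.5 × 66^0.658 ≈ 102.37 kt.
ΔV over 12 h = 37.49 kt → 24 h equivalent = 37.49 × 24/12 ≈ 74.98 kt.
75 kt ≥ 30 kt ⇒ rapid intensification.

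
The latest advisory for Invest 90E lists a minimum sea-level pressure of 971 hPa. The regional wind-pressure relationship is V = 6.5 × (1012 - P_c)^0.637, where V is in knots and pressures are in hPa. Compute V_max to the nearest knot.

ΔP = 1012 − 971 = 41 hPa.
41^0.637 ≈ 10.650.
V ≈ 6.5 × 10.650 ≈ 69.2 kt.

69 kt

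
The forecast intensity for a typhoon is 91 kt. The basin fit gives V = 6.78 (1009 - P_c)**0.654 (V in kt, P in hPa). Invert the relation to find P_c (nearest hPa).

956 hPa

ΔP = (V / 6.78)^(1/0.654) = (91/6.78)^1.529.
91/6.78 = 13.422; 13.422^1.529 ≈ 53.03 hPa.
P_c = 1009 − 53.03 = 955.97 ≈ 956 hPa.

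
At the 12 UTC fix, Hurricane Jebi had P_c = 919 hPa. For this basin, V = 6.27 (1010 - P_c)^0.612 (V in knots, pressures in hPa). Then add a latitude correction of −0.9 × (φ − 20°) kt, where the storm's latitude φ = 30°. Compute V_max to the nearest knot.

90 kt

ΔP = 1010 − 919 = 91 hPa.
91^0.612 ≈ 15.810.
V ≈ 6.27 × 15.810 ≈ 99.1 kt.
Latitude correction: −0.9 × (30 − 20) = -9 kt.
Corrected V ≈ 90.1 kt → 90 kt.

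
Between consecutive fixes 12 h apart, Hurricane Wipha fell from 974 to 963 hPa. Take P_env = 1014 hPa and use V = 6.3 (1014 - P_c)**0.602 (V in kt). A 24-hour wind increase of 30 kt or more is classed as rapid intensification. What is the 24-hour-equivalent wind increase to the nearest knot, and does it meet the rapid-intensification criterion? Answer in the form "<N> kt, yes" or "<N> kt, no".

18 kt, no

V₁: ΔP = 40, V ≈ 6.3 × 40^0.602 ≈ 58.05 kt.
V₂: ΔP = 51, V ≈ 6.3 × 51^0.602 ≈ 67.19 kt.
ΔV over 12 h = 9.14 kt → 24 h equivalent = 9.14 × 24/12 ≈ 18.28 kt.
18 kt < 30 kt ⇒ not rapid intensification.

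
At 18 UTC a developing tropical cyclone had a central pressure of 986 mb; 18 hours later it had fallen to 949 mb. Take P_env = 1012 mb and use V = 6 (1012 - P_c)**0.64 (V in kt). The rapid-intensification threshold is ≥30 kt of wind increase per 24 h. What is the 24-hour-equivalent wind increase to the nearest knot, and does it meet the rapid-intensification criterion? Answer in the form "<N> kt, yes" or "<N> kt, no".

V₁: ΔP = 26, V ≈ 6 × 26^0.64 ≈ 48.28 kt.
V₂: ΔP = 63, V ≈ 6 × 63^0.64 ≈ 85.06 kt.
ΔV over 18 h = 36.78 kt → 24 h equivalent = 36.78 × 24/18 ≈ 49.04 kt.
49 kt ≥ 30 kt ⇒ rapid intensification.

49 kt, yes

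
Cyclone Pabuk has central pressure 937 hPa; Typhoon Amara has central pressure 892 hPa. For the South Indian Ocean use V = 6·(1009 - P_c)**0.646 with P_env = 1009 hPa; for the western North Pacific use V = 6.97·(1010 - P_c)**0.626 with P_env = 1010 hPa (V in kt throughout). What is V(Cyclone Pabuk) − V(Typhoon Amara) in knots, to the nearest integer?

-43 kt

Cyclone Pabuk: ΔP = 72; V ≈ 6 × 72^0.646 ≈ 95.06 kt.
Typhoon Amara: ΔP = 118; V ≈ 6.97 × 118^0.626 ≈ 138.11 kt.
Difference ≈ 95.06 − 138.11 = -43.05 → -43 kt.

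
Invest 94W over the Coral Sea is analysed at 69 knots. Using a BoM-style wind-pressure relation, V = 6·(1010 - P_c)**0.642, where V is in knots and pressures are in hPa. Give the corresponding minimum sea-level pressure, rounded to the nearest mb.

965 mb

ΔP = (V / 6)^(1/0.642) = (69/6)^1.558.
69/6 = 11.500; 11.500^1.558 ≈ 44.89 mb.
P_c = 1010 − 44.89 = 965.11 ≈ 965 mb.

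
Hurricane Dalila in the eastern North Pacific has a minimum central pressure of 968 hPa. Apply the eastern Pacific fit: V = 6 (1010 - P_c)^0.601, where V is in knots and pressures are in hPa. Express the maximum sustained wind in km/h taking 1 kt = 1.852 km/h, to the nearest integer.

ΔP = 1010 − 968 = 42 hPa.
V ≈ 6 × 42^0.601 = 6 × 9.453 ≈ 56.718 kt.
56.718 × 1.852 ≈ 105.04 km/h → 105 km/h.

105 km/h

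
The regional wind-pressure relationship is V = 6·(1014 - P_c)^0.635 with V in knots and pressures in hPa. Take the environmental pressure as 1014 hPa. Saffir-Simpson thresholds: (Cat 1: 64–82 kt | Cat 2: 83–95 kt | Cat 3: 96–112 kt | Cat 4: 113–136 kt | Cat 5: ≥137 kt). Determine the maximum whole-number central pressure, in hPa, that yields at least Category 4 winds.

Category 4 begins at V = 113 kt.
Required ΔP = (113/6)^(1/0.635) = 18.833^1.575 ≈ 101.80 hPa.
P_c ≤ 1014 − 101.80 = 912.20, so the highest integer P_c is 912 hPa.

912 hPa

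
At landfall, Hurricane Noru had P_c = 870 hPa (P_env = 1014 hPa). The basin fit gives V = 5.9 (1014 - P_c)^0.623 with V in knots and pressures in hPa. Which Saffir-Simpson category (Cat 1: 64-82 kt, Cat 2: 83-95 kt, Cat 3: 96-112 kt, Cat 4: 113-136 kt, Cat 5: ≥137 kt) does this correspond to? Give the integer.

ΔP = 1014 − 870 = 144 hPa.
V ≈ 5.9 × 144^0.623 = 5.9 × 22.11 ≈ 130 kt.
130 kt falls in the Category 4 band.

4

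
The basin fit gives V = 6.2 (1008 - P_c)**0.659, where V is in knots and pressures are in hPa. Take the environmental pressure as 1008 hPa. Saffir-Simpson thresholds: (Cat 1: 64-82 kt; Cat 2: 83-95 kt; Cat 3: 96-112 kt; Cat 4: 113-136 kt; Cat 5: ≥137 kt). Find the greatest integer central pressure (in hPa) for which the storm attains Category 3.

944 hPa

Category 3 begins at V = 96 kt.
Required ΔP = (96/6.2)^(1/0.659) = 15.484^1.517 ≈ 63.91 hPa.
P_c ≤ 1008 − 63.91 = 944.09, so the highest integer P_c is 944 hPa.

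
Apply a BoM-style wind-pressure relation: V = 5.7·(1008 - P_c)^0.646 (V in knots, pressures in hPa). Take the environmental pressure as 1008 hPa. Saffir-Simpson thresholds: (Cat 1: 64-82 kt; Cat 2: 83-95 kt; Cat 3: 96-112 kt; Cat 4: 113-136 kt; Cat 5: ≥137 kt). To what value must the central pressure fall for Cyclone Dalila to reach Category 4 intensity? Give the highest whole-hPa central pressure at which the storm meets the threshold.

906 hPa

Category 4 begins at V = 113 kt.
Required ΔP = (113/5.7)^(1/0.646) = 19.825^1.548 ≈ 101.87 hPa.
P_c ≤ 1008 − 101.87 = 906.13, so the highest integer P_c is 906 hPa.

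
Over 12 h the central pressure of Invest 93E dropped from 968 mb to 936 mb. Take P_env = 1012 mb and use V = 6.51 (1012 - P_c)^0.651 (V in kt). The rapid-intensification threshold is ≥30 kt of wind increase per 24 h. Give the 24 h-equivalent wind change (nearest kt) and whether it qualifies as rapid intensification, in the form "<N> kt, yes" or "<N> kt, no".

65 kt, yes

V₁: ΔP = 44, V ≈ 6.51 × 44^0.651 ≈ 76.47 kt.
V₂: ΔP = 76, V ≈ 6.51 × 76^0.651 ≈ 109.14 kt.
ΔV over 12 h = 32.67 kt → 24 h equivalent = 32.67 × 24/12 ≈ 65.34 kt.
65 kt ≥ 30 kt ⇒ rapid intensification.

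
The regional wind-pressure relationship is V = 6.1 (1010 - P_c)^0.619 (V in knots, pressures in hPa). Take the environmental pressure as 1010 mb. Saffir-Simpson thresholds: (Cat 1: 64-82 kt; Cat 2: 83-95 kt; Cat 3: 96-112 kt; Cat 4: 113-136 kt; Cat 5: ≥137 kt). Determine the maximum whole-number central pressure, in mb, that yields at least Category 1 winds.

Category 1 begins at V = 64 kt.
Required ΔP = (64/6.1)^(1/0.619) = 10.492^1.616 ≈ 44.59 mb.
P_c ≤ 1010 − 44.59 = 965.41, so the highest integer P_c is 965 mb.

965 mb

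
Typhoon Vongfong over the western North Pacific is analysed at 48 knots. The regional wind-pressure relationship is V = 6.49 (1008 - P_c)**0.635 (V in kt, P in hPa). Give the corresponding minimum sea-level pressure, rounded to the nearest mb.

985 mb

ΔP = (V / 6.49)^(1/0.635) = (48/6.49)^1.575.
48/6.49 = 7.396; 7.396^1.575 ≈ 23.36 mb.
P_c = 1008 − 23.36 = 984.64 ≈ 985 mb.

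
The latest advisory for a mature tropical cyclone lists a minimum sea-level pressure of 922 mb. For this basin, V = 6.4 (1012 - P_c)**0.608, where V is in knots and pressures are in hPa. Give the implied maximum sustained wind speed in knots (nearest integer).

99 kt

ΔP = 1012 − 922 = 90 mb.
90^0.608 ≈ 15.423.
V ≈ 6.4 × 15.423 ≈ 98.7 kt.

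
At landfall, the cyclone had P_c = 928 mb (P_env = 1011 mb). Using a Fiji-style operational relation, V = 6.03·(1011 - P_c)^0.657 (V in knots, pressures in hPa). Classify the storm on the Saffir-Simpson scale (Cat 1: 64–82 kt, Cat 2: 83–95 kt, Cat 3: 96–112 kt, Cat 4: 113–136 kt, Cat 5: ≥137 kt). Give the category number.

3

ΔP = 1011 − 928 = 83 mb.
V ≈ 6.03 × 83^0.657 = 6.03 × 18.23 ≈ 110 kt.
110 kt falls in the Category 3 band.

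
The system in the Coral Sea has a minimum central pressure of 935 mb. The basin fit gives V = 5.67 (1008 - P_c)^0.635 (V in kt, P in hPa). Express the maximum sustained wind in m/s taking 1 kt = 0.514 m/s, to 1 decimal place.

ΔP = 1008 − 935 = 73 mb.
V ≈ 5.67 × 73^0.635 = 5.67 × 15.248 ≈ 86.456 kt.
86.456 × 0.514 ≈ 44.44 m/s → 44.4 m/s.

44.4 m/s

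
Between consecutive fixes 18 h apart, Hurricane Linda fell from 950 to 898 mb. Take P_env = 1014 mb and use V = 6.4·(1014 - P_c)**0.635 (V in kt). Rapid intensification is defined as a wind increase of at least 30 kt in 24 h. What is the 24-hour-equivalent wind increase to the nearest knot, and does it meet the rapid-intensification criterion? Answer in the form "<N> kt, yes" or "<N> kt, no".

55 kt, yes

V₁: ΔP = 64, V ≈ 6.4 × 64^0.635 ≈ 89.76 kt.
V₂: ΔP = 116, V ≈ 6.4 × 116^0.635 ≈ 130.95 kt.
ΔV over 18 h = 41.19 kt → 24 h equivalent = 41.19 × 24/18 ≈ 54.92 kt.
55 kt ≥ 30 kt ⇒ rapid intensification.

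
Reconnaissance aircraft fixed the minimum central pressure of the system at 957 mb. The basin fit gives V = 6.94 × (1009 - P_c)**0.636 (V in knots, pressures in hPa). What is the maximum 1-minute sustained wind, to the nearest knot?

86 kt

ΔP = 1009 − 957 = 52 mb.
52^0.636 ≈ 12.342.
V ≈ 6.94 × 12.342 ≈ 85.7 kt.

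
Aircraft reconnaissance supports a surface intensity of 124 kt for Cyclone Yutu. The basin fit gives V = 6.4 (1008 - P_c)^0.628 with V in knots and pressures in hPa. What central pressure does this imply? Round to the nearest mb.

896 mb

ΔP = (V / 6.4)^(1/0.628) = (124/6.4)^1.592.
124/6.4 = 19.375; 19.375^1.592 ≈ 112.14 mb.
P_c = 1008 − 112.14 = 895.86 ≈ 896 mb.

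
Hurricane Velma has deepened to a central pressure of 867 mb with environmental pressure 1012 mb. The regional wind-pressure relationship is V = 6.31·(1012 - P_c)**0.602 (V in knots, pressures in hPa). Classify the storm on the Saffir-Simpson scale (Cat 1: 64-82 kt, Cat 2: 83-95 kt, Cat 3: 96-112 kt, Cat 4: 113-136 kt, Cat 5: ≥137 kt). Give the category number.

4

ΔP = 1012 − 867 = 145 mb.
V ≈ 6.31 × 145^0.602 = 6.31 × 20.01 ≈ 126 kt.
126 kt falls in the Category 4 band.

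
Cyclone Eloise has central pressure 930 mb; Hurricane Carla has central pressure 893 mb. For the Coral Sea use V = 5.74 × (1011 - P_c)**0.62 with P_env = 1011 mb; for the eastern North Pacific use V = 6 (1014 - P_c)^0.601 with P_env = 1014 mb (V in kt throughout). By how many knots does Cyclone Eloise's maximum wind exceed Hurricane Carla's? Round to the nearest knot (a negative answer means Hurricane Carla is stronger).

Cyclone Eloise: ΔP = 81; V ≈ 5.74 × 81^0.62 ≈ 87.53 kt.
Hurricane Carla: ΔP = 121; V ≈ 6 × 121^0.601 ≈ 107.13 kt.
Difference ≈ 87.53 − 107.13 = -19.60 → -20 kt.

-20 kt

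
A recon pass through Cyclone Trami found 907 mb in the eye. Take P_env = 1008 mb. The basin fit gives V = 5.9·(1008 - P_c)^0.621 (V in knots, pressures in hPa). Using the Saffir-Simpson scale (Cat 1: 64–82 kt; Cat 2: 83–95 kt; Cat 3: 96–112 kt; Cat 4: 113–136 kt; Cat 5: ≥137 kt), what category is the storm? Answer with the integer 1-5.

ΔP = 1008 − 907 = 101 mb.
V ≈ 5.9 × 101^0.621 = 5.9 × 17.57 ≈ 104 kt.
104 kt falls in the Category 3 band.

3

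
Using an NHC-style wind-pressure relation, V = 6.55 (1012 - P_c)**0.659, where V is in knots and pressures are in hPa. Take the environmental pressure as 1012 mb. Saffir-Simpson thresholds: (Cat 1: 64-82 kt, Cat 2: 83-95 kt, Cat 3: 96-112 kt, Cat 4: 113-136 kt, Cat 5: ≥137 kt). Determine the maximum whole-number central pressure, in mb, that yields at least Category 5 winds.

911 mb

Category 5 begins at V = 137 kt.
Required ΔP = (137/6.55)^(1/0.659) = 20.916^1.517 ≈ 100.87 mb.
P_c ≤ 1012 − 100.87 = 911.13, so the highest integer P_c is 911 mb.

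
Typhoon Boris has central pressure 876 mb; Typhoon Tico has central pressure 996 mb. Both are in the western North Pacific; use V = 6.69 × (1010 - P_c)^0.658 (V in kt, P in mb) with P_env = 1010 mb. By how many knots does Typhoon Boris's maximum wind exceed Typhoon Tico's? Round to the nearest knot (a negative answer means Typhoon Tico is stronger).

130 kt

Typhoon Boris: ΔP = 134; V ≈ 6.69 × 134^0.658 ≈ 167.90 kt.
Typhoon Tico: ΔP = 14; V ≈ 6.69 × 14^0.658 ≈ 37.98 kt.
Difference ≈ 167.90 − 37.98 = 129.92 → 130 kt.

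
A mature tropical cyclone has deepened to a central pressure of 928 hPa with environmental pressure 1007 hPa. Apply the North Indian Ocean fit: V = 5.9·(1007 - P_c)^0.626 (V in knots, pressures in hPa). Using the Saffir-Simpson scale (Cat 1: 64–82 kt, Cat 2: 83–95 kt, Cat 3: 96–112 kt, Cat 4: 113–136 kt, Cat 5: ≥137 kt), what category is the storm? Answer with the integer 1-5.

ΔP = 1007 − 928 = 79 hPa.
V ≈ 5.9 × 79^0.626 = 5.9 × 15.41 ≈ 91 kt.
91 kt falls in the Category 2 band.

2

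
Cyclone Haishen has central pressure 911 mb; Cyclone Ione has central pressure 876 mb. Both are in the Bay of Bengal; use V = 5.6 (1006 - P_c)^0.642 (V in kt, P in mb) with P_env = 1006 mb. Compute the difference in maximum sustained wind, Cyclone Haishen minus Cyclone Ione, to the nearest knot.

-23 kt

Cyclone Haishen: ΔP = 95; V ≈ 5.6 × 95^0.642 ≈ 104.20 kt.
Cyclone Ione: ΔP = 130; V ≈ 5.6 × 130^0.642 ≈ 127.45 kt.
Difference ≈ 104.20 − 127.45 = -23.25 → -23 kt.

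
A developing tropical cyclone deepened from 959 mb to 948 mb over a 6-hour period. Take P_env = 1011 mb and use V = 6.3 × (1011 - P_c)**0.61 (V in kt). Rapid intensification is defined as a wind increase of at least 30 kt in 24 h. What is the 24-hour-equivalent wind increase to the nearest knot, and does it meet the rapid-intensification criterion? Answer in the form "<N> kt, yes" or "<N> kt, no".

V₁: ΔP = 52, V ≈ 6.3 × 52^0.61 ≈ 70.16 kt.
V₂: ΔP = 63, V ≈ 6.3 × 63^0.61 ≈ 78.87 kt.
ΔV over 6 h = 8.71 kt → 24 h equivalent = 8.71 × 24/6 ≈ 34.84 kt.
35 kt ≥ 30 kt ⇒ rapid intensification.

35 kt, yes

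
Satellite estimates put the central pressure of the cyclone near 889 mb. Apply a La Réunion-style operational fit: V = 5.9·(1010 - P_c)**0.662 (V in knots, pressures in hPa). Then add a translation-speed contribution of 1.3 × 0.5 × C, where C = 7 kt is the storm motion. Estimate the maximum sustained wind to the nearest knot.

146 kt

ΔP = 1010 − 889 = 121 mb.
121^0.662 ≈ 23.922.
V ≈ 5.9 × 23.922 ≈ 141.1 kt.
Translation term: 1.3 × 0.5 × 7 = 4.55 kt.
Corrected V ≈ 145.65 kt → 146 kt.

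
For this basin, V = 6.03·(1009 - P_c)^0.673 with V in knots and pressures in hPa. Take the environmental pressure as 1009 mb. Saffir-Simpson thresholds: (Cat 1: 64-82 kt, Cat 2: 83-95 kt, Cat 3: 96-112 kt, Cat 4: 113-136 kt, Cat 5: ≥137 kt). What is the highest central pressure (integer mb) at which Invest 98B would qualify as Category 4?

Category 4 begins at V = 113 kt.
Required ΔP = (113/6.03)^(1/0.673) = 18.740^1.486 ≈ 77.84 mb.
P_c ≤ 1009 − 77.84 = 931.16, so the highest integer P_c is 931 mb.

931 mb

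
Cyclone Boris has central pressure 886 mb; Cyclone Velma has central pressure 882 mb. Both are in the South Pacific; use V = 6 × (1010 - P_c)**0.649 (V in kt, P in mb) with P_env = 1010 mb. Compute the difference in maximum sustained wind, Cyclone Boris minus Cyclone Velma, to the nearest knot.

Cyclone Boris: ΔP = 124; V ≈ 6 × 124^0.649 ≈ 137.02 kt.
Cyclone Velma: ΔP = 128; V ≈ 6 × 128^0.649 ≈ 139.87 kt.
Difference ≈ 137.02 − 139.87 = -2.85 → -3 kt.

-3 kt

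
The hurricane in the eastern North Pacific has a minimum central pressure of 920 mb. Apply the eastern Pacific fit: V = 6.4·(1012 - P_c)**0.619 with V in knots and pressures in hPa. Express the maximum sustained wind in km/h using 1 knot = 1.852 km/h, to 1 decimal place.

194.7 km/h

ΔP = 1012 − 920 = 92 mb.
V ≈ 6.4 × 92^0.619 = 6.4 × 16.428 ≈ 105.139 kt.
105.139 × 1.852 ≈ 194.72 km/h → 194.7 km/h.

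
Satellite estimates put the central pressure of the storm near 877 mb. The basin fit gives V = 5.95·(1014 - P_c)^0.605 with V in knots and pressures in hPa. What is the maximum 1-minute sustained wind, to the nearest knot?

ΔP = 1014 − 877 = 137 mb.
137^0.605 ≈ 19.621.
V ≈ 5.95 × 19.621 ≈ 116.7 kt.

117 kt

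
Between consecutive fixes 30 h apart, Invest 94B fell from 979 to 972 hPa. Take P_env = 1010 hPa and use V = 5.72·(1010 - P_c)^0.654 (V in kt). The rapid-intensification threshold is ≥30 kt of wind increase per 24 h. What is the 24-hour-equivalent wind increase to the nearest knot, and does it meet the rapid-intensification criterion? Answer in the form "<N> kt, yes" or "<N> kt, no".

V₁: ΔP = 31, V ≈ 5.72 × 31^0.654 ≈ 54.04 kt.
V₂: ΔP = 38, V ≈ 5.72 × 38^0.654 ≈ 61.74 kt.
ΔV over 30 h = 7.70 kt → 24 h equivalent = 7.70 × 24/30 ≈ 6.16 kt.
6 kt < 30 kt ⇒ not rapid intensification.

6 kt, no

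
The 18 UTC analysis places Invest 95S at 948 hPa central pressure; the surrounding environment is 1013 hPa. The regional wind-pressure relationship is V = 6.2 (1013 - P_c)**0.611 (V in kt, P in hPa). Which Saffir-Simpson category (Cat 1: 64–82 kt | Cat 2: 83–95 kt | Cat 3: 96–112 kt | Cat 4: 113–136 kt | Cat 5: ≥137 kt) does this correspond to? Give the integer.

1

ΔP = 1013 − 948 = 65 hPa.
V ≈ 6.2 × 65^0.611 = 6.2 × 12.81 ≈ 79 kt.
79 kt falls in the Category 1 band.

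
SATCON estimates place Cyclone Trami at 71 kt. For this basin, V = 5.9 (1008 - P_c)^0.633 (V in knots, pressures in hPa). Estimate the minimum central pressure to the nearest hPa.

957 hPa

ΔP = (V / 5.9)^(1/0.633) = (71/5.9)^1.580.
71/5.9 = 12.034; 12.034^1.580 ≈ 50.91 hPa.
P_c = 1008 − 50.91 = 957.09 ≈ 957 hPa.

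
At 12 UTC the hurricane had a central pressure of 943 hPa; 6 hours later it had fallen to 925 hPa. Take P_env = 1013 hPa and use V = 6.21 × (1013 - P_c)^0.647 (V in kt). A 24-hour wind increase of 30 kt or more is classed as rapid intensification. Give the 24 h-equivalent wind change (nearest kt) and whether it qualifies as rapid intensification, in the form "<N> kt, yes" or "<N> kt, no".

V₁: ΔP = 70, V ≈ 6.21 × 70^0.647 ≈ 97.02 kt.
V₂: ΔP = 88, V ≈ 6.21 × 88^0.647 ≈ 112.51 kt.
ΔV over 6 h = 15.49 kt → 24 h equivalent = 15.49 × 24/6 ≈ 61.96 kt.
62 kt ≥ 30 kt ⇒ rapid intensification.

62 kt, yes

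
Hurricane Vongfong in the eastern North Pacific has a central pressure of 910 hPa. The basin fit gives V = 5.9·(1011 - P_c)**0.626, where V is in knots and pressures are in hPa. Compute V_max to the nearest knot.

106 kt

ΔP = 1011 − 910 = 101 hPa.
101^0.626 ≈ 17.977.
V ≈ 5.9 × 17.977 ≈ 106.1 kt.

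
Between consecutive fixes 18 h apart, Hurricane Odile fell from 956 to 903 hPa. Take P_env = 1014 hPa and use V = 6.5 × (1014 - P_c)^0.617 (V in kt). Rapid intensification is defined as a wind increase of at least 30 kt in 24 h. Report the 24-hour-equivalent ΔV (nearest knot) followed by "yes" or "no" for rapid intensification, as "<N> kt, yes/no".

52 kt, yes

V₁: ΔP = 58, V ≈ 6.5 × 58^0.617 ≈ 79.61 kt.
V₂: ΔP = 111, V ≈ 6.5 × 111^0.617 ≈ 118.82 kt.
ΔV over 18 h = 39.21 kt → 24 h equivalent = 39.21 × 24/18 ≈ 52.28 kt.
52 kt ≥ 30 kt ⇒ rapid intensification.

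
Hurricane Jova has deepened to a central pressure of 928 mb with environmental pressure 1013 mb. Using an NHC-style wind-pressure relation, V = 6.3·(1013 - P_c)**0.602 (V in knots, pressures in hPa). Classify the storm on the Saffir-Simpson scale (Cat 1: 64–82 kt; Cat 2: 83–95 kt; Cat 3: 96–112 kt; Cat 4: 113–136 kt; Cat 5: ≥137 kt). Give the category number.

ΔP = 1013 − 928 = 85 mb.
V ≈ 6.3 × 85^0.602 = 6.3 × 14.50 ≈ 91 kt.
91 kt falls in the Category 2 band.

2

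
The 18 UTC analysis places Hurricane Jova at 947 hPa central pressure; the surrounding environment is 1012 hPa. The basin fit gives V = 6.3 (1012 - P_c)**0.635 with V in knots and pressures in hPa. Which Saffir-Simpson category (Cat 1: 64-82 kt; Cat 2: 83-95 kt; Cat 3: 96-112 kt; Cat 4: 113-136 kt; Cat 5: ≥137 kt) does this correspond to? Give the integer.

2

ΔP = 1012 − 947 = 65 hPa.
V ≈ 6.3 × 65^0.635 = 6.3 × 14.16 ≈ 89 kt.
89 kt falls in the Category 2 band.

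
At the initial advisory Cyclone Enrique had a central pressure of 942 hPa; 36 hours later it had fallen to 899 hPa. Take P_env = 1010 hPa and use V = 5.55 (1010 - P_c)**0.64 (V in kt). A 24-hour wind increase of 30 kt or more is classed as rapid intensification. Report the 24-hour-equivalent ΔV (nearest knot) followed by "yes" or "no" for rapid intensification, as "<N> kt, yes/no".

V₁: ΔP = 68, V ≈ 5.55 × 68^0.64 ≈ 82.62 kt.
V₂: ΔP = 111, V ≈ 5.55 × 111^0.64 ≈ 113.06 kt.
ΔV over 36 h = 30.44 kt → 24 h equivalent = 30.44 × 24/36 ≈ 20.29 kt.
20 kt < 30 kt ⇒ not rapid intensification.

20 kt, no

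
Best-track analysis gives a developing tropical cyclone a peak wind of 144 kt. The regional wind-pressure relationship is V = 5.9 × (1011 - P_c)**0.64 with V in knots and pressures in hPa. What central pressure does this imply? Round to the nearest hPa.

864 hPa

ΔP = (V / 5.9)^(1/0.64) = (144/5.9)^1.562.
144/5.9 = 24.407; 24.407^1.562 ≈ 147.23 hPa.
P_c = 1011 − 147.23 = 863.77 ≈ 864 hPa.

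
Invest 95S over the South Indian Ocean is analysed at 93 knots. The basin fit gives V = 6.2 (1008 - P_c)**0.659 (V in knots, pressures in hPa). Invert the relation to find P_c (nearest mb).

947 mb

ΔP = (V / 6.2)^(1/0.659) = (93/6.2)^1.517.
93/6.2 = 15.000; 15.000^1.517 ≈ 60.91 mb.
P_c = 1008 − 60.91 = 947.09 ≈ 947 mb.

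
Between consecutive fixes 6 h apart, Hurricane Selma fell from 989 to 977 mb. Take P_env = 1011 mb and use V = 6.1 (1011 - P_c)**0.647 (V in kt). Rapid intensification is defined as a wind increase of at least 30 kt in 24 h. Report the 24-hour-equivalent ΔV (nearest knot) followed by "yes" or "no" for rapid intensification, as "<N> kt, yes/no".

V₁: ΔP = 22, V ≈ 6.1 × 22^0.647 ≈ 45.07 kt.
V₂: ΔP = 34, V ≈ 6.1 × 34^0.647 ≈ 59.73 kt.
ΔV over 6 h = 14.66 kt → 24 h equivalent = 14.66 × 24/6 ≈ 58.64 kt.
59 kt ≥ 30 kt ⇒ rapid intensification.

59 kt, yes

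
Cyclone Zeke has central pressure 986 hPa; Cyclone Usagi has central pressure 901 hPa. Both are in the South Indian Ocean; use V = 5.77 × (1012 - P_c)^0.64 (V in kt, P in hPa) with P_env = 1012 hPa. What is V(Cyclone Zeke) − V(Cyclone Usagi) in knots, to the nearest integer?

Cyclone Zeke: ΔP = 26; V ≈ 5.77 × 26^0.64 ≈ 46.43 kt.
Cyclone Usagi: ΔP = 111; V ≈ 5.77 × 111^0.64 ≈ 117.54 kt.
Difference ≈ 46.43 − 117.54 = -71.11 → -71 kt.

-71 kt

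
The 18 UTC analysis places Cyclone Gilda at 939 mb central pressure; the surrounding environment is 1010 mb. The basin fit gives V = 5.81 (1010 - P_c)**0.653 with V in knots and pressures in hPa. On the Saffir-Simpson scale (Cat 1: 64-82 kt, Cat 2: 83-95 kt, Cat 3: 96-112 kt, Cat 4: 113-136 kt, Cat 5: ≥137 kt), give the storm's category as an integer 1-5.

ΔP = 1010 − 939 = 71 mb.
V ≈ 5.81 × 71^0.653 = 5.81 × 16.18 ≈ 94 kt.
94 kt falls in the Category 2 band.

2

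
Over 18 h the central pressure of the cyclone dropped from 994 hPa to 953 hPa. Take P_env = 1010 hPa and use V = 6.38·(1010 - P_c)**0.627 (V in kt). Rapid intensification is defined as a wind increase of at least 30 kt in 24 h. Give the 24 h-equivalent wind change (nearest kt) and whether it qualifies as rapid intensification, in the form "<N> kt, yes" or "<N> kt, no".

59 kt, yes

V₁: ΔP = 16, V ≈ 6.38 × 16^0.627 ≈ 36.29 kt.
V₂: ΔP = 57, V ≈ 6.38 × 57^0.627 ≈ 80.49 kt.
ΔV over 18 h = 44.20 kt → 24 h equivalent = 44.20 × 24/18 ≈ 58.93 kt.
59 kt ≥ 30 kt ⇒ rapid intensification.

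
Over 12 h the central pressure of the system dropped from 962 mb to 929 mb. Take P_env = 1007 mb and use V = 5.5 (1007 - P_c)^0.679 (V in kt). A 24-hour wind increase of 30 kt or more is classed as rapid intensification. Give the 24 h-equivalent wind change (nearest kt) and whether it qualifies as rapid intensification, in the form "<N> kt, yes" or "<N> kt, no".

66 kt, yes

V₁: ΔP = 45, V ≈ 5.5 × 45^0.679 ≈ 72.93 kt.
V₂: ΔP = 78, V ≈ 5.5 × 78^0.679 ≈ 105.95 kt.
ΔV over 12 h = 33.02 kt → 24 h equivalent = 33.02 × 24/12 ≈ 66.04 kt.
66 kt ≥ 30 kt ⇒ rapid intensification.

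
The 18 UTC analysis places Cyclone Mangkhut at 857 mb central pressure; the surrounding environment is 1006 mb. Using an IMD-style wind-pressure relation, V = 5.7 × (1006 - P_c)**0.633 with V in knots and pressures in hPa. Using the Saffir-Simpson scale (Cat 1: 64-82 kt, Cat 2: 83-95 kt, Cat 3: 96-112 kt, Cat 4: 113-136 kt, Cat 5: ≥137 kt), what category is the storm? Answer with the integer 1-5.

4

ΔP = 1006 − 857 = 149 mb.
V ≈ 5.7 × 149^0.633 = 5.7 × 23.75 ≈ 135 kt.
135 kt falls in the Category 4 band.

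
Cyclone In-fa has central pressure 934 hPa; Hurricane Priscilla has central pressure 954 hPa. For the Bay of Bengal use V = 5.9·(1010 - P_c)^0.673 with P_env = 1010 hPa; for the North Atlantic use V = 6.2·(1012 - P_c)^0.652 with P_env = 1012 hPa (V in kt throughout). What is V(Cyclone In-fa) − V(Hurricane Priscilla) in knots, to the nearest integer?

Cyclone In-fa: ΔP = 76; V ≈ 5.9 × 76^0.673 ≈ 108.80 kt.
Hurricane Priscilla: ΔP = 58; V ≈ 6.2 × 58^0.652 ≈ 87.53 kt.
Difference ≈ 108.80 − 87.53 = 21.27 → 21 kt.

21 kt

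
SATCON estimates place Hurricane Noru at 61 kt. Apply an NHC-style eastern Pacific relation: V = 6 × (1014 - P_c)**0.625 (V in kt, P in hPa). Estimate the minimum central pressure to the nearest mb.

973 mb

ΔP = (V / 6)^(1/0.625) = (61/6)^1.600.
61/6 = 10.167; 10.167^1.600 ≈ 40.88 mb.
P_c = 1014 − 40.88 = 973.12 ≈ 973 mb.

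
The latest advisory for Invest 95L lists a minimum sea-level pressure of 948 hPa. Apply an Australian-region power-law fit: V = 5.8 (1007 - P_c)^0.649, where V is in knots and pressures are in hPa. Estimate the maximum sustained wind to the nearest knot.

82 kt

ΔP = 1007 − 948 = 59 hPa.
59^0.649 ≈ 14.102.
V ≈ 5.8 × 14.102 ≈ 81.8 kt.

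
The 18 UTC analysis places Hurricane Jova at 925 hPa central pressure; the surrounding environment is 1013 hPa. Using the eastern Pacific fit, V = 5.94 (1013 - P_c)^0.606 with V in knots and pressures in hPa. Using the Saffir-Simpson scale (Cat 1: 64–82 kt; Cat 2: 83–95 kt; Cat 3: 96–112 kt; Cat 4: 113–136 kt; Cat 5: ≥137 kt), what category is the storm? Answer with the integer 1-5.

2

ΔP = 1013 − 925 = 88 hPa.
V ≈ 5.94 × 88^0.606 = 5.94 × 15.08 ≈ 90 kt.
90 kt falls in the Category 2 band.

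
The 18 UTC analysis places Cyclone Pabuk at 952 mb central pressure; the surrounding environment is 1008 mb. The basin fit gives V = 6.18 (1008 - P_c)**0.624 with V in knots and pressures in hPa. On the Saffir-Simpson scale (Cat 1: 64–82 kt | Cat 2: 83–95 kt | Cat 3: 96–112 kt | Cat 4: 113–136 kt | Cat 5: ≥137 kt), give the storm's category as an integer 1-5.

ΔP = 1008 − 952 = 56 mb.
V ≈ 6.18 × 56^0.624 = 6.18 × 12.33 ≈ 76 kt.
76 kt falls in the Category 1 band.

1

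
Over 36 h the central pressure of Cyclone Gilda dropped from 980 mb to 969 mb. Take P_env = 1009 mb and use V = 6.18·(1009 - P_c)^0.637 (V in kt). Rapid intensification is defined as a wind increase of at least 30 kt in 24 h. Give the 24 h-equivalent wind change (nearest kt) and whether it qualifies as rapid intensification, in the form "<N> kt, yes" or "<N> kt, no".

V₁: ΔP = 29, V ≈ 6.18 × 29^0.637 ≈ 52.79 kt.
V₂: ΔP = 40, V ≈ 6.18 × 40^0.637 ≈ 64.79 kt.
ΔV over 36 h = 12.00 kt → 24 h equivalent = 12.00 × 24/36 ≈ 8.00 kt.
8 kt < 30 kt ⇒ not rapid intensification.

8 kt, no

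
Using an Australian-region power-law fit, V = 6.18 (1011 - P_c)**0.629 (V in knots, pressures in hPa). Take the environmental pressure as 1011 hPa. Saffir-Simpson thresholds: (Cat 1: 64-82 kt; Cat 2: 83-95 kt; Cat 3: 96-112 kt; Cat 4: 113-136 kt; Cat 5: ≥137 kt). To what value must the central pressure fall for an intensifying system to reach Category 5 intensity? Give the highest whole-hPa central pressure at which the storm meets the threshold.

873 hPa

Category 5 begins at V = 137 kt.
Required ΔP = (137/6.18)^(1/0.629) = 22.168^1.590 ≈ 137.87 hPa.
P_c ≤ 1011 − 137.87 = 873.13, so the highest integer P_c is 873 hPa.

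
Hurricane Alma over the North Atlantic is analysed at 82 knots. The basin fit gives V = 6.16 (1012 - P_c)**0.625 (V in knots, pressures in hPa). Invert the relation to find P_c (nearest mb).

ΔP = (V / 6.16)^(1/0.625) = (82/6.16)^1.600.
82/6.16 = 13.312; 13.312^1.600 ≈ 62.92 mb.
P_c = 1012 − 62.92 = 949.08 ≈ 949 mb.

949 mb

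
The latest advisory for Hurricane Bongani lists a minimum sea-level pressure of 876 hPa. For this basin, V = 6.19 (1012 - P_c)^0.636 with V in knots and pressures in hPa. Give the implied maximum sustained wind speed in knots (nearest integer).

ΔP = 1012 − 876 = 136 hPa.
136^0.636 ≈ 22.747.
V ≈ 6.19 × 22.747 ≈ 140.8 kt.

141 kt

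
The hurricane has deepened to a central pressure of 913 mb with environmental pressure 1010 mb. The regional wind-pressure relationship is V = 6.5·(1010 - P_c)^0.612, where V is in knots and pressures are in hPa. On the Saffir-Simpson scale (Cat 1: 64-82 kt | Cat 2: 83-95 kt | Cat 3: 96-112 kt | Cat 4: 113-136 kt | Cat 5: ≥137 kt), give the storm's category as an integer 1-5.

3

ΔP = 1010 − 913 = 97 mb.
V ≈ 6.5 × 97^0.612 = 6.5 × 16.44 ≈ 107 kt.
107 kt falls in the Category 3 band.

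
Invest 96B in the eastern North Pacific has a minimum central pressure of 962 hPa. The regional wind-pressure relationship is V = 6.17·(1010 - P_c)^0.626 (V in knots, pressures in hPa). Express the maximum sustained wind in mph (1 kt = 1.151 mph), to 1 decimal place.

ΔP = 1010 − 962 = 48 hPa.
V ≈ 6.17 × 48^0.626 = 6.17 × 11.284 ≈ 69.621 kt.
69.621 × 1.151 ≈ 80.13 mph → 80.1 mph.

80.1 mph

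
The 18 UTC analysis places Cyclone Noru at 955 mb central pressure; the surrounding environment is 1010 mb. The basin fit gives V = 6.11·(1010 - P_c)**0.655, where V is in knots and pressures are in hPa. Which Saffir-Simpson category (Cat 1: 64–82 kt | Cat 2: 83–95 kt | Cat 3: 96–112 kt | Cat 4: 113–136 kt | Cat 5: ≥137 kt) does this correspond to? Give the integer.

2

ΔP = 1010 − 955 = 55 mb.
V ≈ 6.11 × 55^0.655 = 6.11 × 13.80 ≈ 84 kt.
84 kt falls in the Category 2 band.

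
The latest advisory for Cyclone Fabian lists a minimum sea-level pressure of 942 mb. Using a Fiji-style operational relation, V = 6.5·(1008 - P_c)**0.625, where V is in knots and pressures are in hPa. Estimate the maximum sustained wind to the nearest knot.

89 kt

ΔP = 1008 − 942 = 66 mb.
66^0.625 ≈ 13.716.
V ≈ 6.5 × 13.716 ≈ 89.2 kt.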